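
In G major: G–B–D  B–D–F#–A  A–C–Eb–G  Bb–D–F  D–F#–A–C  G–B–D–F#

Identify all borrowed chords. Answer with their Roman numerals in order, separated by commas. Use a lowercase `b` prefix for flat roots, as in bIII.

The diatonic triads in G major are G, Am, Bm, C, D, Em, F#dim. G–B–D = G, B–D–F#–A = Bm7, D–F#–A–C = D7 and G–B–D–F# = Gmaj7 all belong to that set. A–C–Eb–G doesn't fit — on degree 2 G major would have Am (ii). Am7b5 is the degree-2 chord of G minor, so it is the borrowed iiø7. But Bb–D–F is foreign: the diatonic iii on degree 3 is Bm, whereas Bb comes from G minor. It is labeled bIII.

iiø7, bIII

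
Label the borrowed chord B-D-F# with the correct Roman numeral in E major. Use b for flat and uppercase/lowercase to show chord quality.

The root B is the diatonic 5th degree of E major; the borrowing shows in the chord quality. B–D–F# is a minor chord — the form found in E minor, not the diatonic V (B). Borrowed into E major it is written v.

v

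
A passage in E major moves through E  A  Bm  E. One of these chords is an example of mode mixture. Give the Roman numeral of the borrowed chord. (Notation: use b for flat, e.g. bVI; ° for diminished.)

The diatonic triads in E major are E, F#m, G#m, A, B, C#m, D#dim. E and A both belong to that set. Bm (B–D–F#) doesn't fit — on degree 5 E major would have B (V). Bm is the degree-5 chord of E minor, so it is the borrowed v.

v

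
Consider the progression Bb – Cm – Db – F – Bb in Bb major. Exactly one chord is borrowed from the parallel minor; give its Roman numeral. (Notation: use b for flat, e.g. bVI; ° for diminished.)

bIII

Bb major has the diatonic set Bb, Cm, Dm, Eb, F, Gm, Adim. Bb, Cm and F all belong to that set. Db (Db–F–Ab) doesn't fit — on degree 3 Bb major would have Dm (iii). Db is the degree-3 chord of Bb minor, so it is the borrowed bIII.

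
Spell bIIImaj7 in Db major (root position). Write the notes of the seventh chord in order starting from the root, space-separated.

Fb Ab Cb Eb

The root of bIIImaj7 is the lowered 3rd degree: F becomes Fb. Stacking thirds in Db minor on Fb gives Fb–Ab–Cb–Eb.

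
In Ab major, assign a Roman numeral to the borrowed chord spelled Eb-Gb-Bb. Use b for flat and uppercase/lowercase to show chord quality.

v

Eb is scale degree 5 in Ab major. The diatonic chord on degree 5 would be Eb (V), but Eb–Gb–Bb is the minor chord from Ab minor. As a borrowed chord it is labeled v.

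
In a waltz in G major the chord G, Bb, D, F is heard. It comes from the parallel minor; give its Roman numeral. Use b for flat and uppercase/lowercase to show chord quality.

G is scale degree 1 in G major. The diatonic chord on degree 1 would be G (I), but G–Bb–D–F is the minor-seventh chord from G minor. As a borrowed chord it is labeled i7.

i7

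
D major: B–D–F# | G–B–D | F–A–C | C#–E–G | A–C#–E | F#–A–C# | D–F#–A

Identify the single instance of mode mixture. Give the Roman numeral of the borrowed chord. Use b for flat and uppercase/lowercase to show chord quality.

bIII

D major has the diatonic set D, Em, F#m, G, A, Bm, C#dim. B–D–F# = Bm, G–B–D = G, C#–E–G = C#dim, A–C#–E = A, F#–A–C# = F#m and D–F#–A = D all belong to that set. F–A–C is not: scale degree 3 in D major carries F#m (iii). In D minor the chord on that degree is F, so here it functions as bIII, borrowed from the parallel minor.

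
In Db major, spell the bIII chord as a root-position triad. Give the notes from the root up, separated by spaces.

Fb Ab Cb

Scale degree 3 in Db major is F. bIII uses the lowered form, Fb, taken from Db minor. Building the major chord from the parallel minor on Fb: Fb–Ab–Cb.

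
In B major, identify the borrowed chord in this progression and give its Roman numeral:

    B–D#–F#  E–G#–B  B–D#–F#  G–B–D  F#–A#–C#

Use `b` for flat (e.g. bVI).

In B major the diatonic chords are B, C#m, D#m, E, F#, G#m, A#dim. Of the given chords, B–D#–F# = B, E–G#–B = E and F#–A#–C# = F# are diatonic. G–B–D is not: scale degree 6 in B major carries G#m (vi). In B minor the chord on that degree is G, so here it functions as bVI, borrowed from the parallel minor.

bVI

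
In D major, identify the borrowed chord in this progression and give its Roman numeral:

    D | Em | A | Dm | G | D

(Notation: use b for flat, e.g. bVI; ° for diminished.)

The diatonic triads in D major are D, Em, F#m, G, A, Bm, C#dim. Of the given chords, D, Em, A and G are diatonic. But Dm (D–F–A) is foreign: the diatonic I on degree 1 is D, whereas Dm comes from D minor. It is labeled i.

i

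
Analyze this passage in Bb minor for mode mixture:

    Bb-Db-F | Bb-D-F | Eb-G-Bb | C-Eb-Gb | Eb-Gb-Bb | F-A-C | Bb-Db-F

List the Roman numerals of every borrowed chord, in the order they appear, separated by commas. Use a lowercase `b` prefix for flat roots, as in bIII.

Bb minor has the diatonic set Bbm, Cdim, Db, Ebm, F, Gb, Ab (with V from harmonic minor). Bb–Db–F = Bbm, C–Eb–Gb = Cdim, Eb–Gb–Bb = Ebm and F–A–C = F all belong to that set. But Bb–D–F is foreign: the diatonic i on degree 1 is Bbm, whereas Bb comes from Bb major. It is labeled I. Eb–G–Bb doesn't fit — on degree 4 Bb minor would have Ebm (iv). Eb is the degree-4 chord of Bb major, so it is the borrowed IV.

I, IV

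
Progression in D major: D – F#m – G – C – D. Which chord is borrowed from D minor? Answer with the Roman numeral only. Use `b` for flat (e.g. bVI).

In D major the diatonic chords are D, Em, F#m, G, A, Bm, C#dim. Of the given chords, D, F#m and G are diatonic. C (C–E–G) doesn't fit — on degree 7 D major would have C#dim (vii°). C is the degree-7 chord of D minor, so it is the borrowed bVII.

bVII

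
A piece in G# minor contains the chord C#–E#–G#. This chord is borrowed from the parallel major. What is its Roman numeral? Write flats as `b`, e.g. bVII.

IV

C# is scale degree 4 in G# minor. The diatonic chord on degree 4 would be C#m (iv), but C#–E#–G# is the major chord from G# major. As a borrowed chord it is labeled IV.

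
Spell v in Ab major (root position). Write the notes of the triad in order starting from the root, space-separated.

Eb Gb Bb

v is built on scale degree 5, which is Eb in both Ab major and its parallel. Stacking thirds in Ab minor on Eb gives Eb–Gb–Bb.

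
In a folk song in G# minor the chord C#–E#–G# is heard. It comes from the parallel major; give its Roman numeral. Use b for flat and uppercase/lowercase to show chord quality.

IV

C# is scale degree 4 in G# minor. The diatonic chord on degree 4 would be C#m (iv), but C#–E#–G# is the major chord from G# major. As a borrowed chord it is labeled IV.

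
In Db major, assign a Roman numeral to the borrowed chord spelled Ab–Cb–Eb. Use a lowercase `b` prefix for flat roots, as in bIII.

The root Ab is the diatonic 5th degree of Db major; the borrowing shows in the chord quality. The diatonic chord on degree 5 would be Ab (V), but Ab–Cb–Eb is the minor chord from Db minor. As a borrowed chord it is labeled v.

v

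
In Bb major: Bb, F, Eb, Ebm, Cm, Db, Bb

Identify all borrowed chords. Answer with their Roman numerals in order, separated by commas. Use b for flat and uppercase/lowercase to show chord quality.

In Bb major the diatonic chords are Bb, Cm, Dm, Eb, F, Gm, Adim. Bb, F, Eb and Cm all belong to that set. Ebm (Eb–Gb–Bb) doesn't fit — on degree 4 Bb major would have Eb (IV). Ebm is the degree-4 chord of Bb minor, so it is the borrowed iv. Db (Db–F–Ab) is not: scale degree 3 in Bb major carries Dm (iii). In Bb minor the chord on that degree is Db, so here it functions as bIII, borrowed from the parallel minor.

iv, bIII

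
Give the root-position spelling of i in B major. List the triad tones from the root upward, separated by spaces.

The root, B, is scale degree 1 — the same note in B major and B minor; only the chord quality changes. In B minor the chord on B is B–D–F#.

B D F#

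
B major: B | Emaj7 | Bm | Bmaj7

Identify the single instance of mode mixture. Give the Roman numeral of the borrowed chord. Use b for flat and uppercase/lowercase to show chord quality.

i

The diatonic triads in B major are B, C#m, D#m, E, F#, G#m, A#dim. Of the given chords, B, Emaj7 and Bmaj7 are diatonic. But Bm (B–D–F#) is foreign: the diatonic I on degree 1 is B, whereas Bm comes from B minor. It is labeled i.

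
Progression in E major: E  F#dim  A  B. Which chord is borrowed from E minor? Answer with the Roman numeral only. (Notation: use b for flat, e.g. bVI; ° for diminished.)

In E major the diatonic chords are E, F#m, G#m, A, B, C#m, D#dim. E, A and B are all diatonic. F#dim (F#–A–C) doesn't fit — on degree 2 E major would have F#m (ii). F#dim is the degree-2 chord of E minor, so it is the borrowed ii°.

ii°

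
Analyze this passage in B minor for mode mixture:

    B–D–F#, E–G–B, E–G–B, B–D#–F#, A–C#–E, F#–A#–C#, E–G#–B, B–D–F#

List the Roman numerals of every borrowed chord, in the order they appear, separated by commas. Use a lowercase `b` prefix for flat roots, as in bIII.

I, IV

B minor has the diatonic set Bm, C#dim, D, Em, F#, G, A (with V from harmonic minor). Of the given chords, B–D–F# = Bm, E–G–B = Em, A–C#–E = A and F#–A#–C# = F# are diatonic. B–D#–F# is not: scale degree 1 in B minor carries Bm (i). In B major the chord on that degree is B, so here it functions as I, borrowed from the parallel major. But E–G#–B is foreign: the diatonic iv on degree 4 is Em, whereas E comes from B major. It is labeled IV.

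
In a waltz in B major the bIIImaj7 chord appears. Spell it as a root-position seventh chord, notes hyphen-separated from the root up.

bIIImaj7 is built on the lowered scale degree 3. In B major degree 3 is D#; lowered it becomes D. In B minor the chord on D is D–F#–A–C#.

D-F#-A-C#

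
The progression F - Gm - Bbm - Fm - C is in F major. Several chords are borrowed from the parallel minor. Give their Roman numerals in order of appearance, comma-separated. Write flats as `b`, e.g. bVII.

F major has the diatonic set F, Gm, Am, Bb, C, Dm, Edim. F, Gm and C all belong to that set. Bbm (Bb–Db–F) doesn't fit — on degree 4 F major would have Bb (IV). Bbm is the degree-4 chord of F minor, so it is the borrowed iv. Fm (F–Ab–C) is not: scale degree 1 in F major carries F (I). In F minor the chord on that degree is Fm, so here it functions as i, borrowed from the parallel minor.

iv, i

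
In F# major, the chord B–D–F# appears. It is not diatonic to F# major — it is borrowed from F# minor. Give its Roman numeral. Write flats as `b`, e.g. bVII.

B is scale degree 4 in F# major. Diatonically F# major has B (IV) on that degree; B–D–F# is instead the minor chord native to F# minor, so it takes the label iv.

iv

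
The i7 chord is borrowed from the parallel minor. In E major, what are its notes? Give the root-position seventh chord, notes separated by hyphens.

E-G-B-D

i7 is built on scale degree 1, which is E in both E major and its parallel. Stacking thirds in E minor on E gives E–G–B–D.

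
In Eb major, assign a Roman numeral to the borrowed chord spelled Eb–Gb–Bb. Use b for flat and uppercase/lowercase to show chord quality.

The root Eb is the diatonic 1st degree of Eb major; the borrowing shows in the chord quality. Diatonically Eb major has Eb (I) on that degree; Eb–Gb–Bb is instead the minor chord native to Eb minor, so it takes the label i.

i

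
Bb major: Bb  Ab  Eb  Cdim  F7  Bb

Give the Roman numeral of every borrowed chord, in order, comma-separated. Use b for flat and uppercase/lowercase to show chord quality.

Bb major has the diatonic set Bb, Cm, Dm, Eb, F, Gm, Adim. Bb, Eb and F7 all belong to that set. But Ab (Ab–C–Eb) is foreign: the diatonic vii° on degree 7 is Adim, whereas Ab comes from Bb minor. It is labeled bVII. But Cdim (C–Eb–Gb) is foreign: the diatonic ii on degree 2 is Cm, whereas Cdim comes from Bb minor. It is labeled ii°.

bVII, ii°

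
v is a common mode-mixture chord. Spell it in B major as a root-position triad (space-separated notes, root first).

F# A C#

v is built on scale degree 5, which is F# in both B major and its parallel. Building the minor chord from the parallel minor on F#: F#–A–C#.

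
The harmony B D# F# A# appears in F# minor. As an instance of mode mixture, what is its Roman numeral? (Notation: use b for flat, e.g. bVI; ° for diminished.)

The root B is the diatonic 4th degree of F# minor; the borrowing shows in the chord quality. The diatonic chord on degree 4 would be Bm (iv), but B–D#–F#–A# is the major-seventh chord from F# major. As a borrowed chord it is labeled IVmaj7.

IVmaj7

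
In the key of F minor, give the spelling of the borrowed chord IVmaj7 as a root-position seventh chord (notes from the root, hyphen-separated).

Bb-D-F-A

IVmaj7 is built on scale degree 4, which is Bb in both F minor and its parallel. In F major the chord on Bb is Bb–D–F–A.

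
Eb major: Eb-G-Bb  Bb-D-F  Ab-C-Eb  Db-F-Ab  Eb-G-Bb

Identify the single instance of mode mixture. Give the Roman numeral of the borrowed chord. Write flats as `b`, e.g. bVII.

In Eb major the diatonic chords are Eb, Fm, Gm, Ab, Bb, Cm, Ddim. Eb–G–Bb = Eb, Bb–D–F = Bb and Ab–C–Eb = Ab are all diatonic. But Db–F–Ab is foreign: the diatonic vii° on degree 7 is Ddim, whereas Db comes from Eb minor. It is labeled bVII.

bVII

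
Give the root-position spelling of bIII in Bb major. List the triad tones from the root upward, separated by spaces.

Scale degree 3 in Bb major is D. bIII uses the lowered form, Db, taken from Bb minor. In Bb minor the chord on Db is Db–F–Ab.

Db F Ab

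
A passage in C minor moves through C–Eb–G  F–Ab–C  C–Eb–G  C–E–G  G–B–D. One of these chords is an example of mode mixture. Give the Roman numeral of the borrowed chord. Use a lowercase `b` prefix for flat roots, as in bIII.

C minor has the diatonic set Cm, Ddim, Eb, Fm, G, Ab, Bb (with V from harmonic minor). C–Eb–G = Cm, F–Ab–C = Fm and G–B–D = G are all diatonic. C–E–G is not: scale degree 1 in C minor carries Cm (i). In C major the chord on that degree is C, so here it functions as I, borrowed from the parallel major.

I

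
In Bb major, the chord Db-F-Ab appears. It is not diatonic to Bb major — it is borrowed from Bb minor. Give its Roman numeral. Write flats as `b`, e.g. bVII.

In Bb major scale degree 3 is D; Db is its lowered form, from Bb minor. Diatonically Bb major has Dm (iii) on that degree; Db–F–Ab is instead the major chord native to Bb minor, so it takes the label bIII.

bIII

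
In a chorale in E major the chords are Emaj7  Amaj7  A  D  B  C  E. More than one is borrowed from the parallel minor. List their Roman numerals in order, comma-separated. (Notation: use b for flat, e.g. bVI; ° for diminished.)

In E major the diatonic chords are E, F#m, G#m, A, B, C#m, D#dim. Of the given chords, Emaj7, Amaj7, A, B and E are diatonic. But D (D–F#–A) is foreign: the diatonic vii° on degree 7 is D#dim, whereas D comes from E minor. It is labeled bVII. C (C–E–G) is not: scale degree 6 in E major carries C#m (vi). In E minor the chord on that degree is C, so here it functions as bVI, borrowed from the parallel minor.

bVII, bVI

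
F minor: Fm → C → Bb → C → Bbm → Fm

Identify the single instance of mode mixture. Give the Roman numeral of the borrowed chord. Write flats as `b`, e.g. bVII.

F minor has the diatonic set Fm, Gdim, Ab, Bbm, C, Db, Eb (with V from harmonic minor). Fm, C and Bbm are all diatonic. But Bb (Bb–D–F) is foreign: the diatonic iv on degree 4 is Bbm, whereas Bb comes from F major. It is labeled IV.

IV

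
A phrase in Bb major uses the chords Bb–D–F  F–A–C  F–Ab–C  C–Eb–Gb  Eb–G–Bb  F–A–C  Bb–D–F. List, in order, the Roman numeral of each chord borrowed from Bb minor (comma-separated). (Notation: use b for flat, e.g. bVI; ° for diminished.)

The diatonic triads in Bb major are Bb, Cm, Dm, Eb, F, Gm, Adim. Bb–D–F = Bb, F–A–C = F and Eb–G–Bb = Eb are all diatonic. F–Ab–C doesn't fit — on degree 5 Bb major would have F (V). Fm is the degree-5 chord of Bb minor, so it is the borrowed v. But C–Eb–Gb is foreign: the diatonic ii on degree 2 is Cm, whereas Cdim comes from Bb minor. It is labeled ii°.

v, ii°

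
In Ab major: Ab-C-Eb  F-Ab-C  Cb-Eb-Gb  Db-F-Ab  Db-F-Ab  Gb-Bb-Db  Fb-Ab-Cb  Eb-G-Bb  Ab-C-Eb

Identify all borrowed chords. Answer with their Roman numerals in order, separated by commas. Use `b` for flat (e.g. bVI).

In Ab major the diatonic chords are Ab, Bbm, Cm, Db, Eb, Fm, Gdim. Of the given chords, Ab–C–Eb = Ab, F–Ab–C = Fm, Db–F–Ab = Db and Eb–G–Bb = Eb are diatonic. But Cb–Eb–Gb is foreign: the diatonic iii on degree 3 is Cm, whereas Cb comes from Ab minor. It is labeled bIII. Gb–Bb–Db doesn't fit — on degree 7 Ab major would have Gdim (vii°). Gb is the degree-7 chord of Ab minor, so it is the borrowed bVII. But Fb–Ab–Cb is foreign: the diatonic vi on degree 6 is Fm, whereas Fb comes from Ab minor. It is labeled bVI.

bIII, bVII, bVI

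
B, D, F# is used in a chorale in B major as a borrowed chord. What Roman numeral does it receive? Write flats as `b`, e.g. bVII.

The root B is the diatonic 1st degree of B major; the borrowing shows in the chord quality. Diatonically B major has B (I) on that degree; B–D–F# is instead the minor chord native to B minor, so it takes the label i.

i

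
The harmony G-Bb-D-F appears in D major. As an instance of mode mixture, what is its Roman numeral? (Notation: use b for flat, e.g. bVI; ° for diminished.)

iv7

G is scale degree 4 in D major. Diatonically D major has G (IV) on that degree; G–Bb–D–F is instead the minor-seventh chord native to D minor, so it takes the label iv7.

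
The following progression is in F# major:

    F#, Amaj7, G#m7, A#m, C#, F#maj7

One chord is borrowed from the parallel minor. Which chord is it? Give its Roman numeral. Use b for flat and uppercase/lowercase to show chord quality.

In F# major the diatonic chords are F#, G#m, A#m, B, C#, D#m, E#dim. F#, G#m7, A#m, C# and F#maj7 are all diatonic. Amaj7 (A–C#–E–G#) doesn't fit — on degree 3 F# major would have A#m (iii). Amaj7 is the degree-3 chord of F# minor, so it is the borrowed bIIImaj7.

bIIImaj7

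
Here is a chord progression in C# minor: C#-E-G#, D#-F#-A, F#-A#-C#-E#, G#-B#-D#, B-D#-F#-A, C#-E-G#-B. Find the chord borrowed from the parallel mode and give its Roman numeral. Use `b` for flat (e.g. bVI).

The diatonic triads in C# minor (with V from harmonic minor) are C#m, D#dim, E, F#m, G#, A, B. C#–E–G# = C#m, D#–F#–A = D#dim, G#–B#–D# = G#, B–D#–F#–A = B7 and C#–E–G#–B = C#m7 all belong to that set. But F#–A#–C#–E# is foreign: the diatonic iv on degree 4 is F#m, whereas F#maj7 comes from C# major. It is labeled IVmaj7.

IVmaj7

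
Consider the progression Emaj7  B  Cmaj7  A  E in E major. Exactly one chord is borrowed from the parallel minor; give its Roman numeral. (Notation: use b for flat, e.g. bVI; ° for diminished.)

bVImaj7

E major has the diatonic set E, F#m, G#m, A, B, C#m, D#dim. Emaj7, B, A and E all belong to that set. Cmaj7 (C–E–G–B) doesn't fit — on degree 6 E major would have C#m (vi). Cmaj7 is the degree-6 chord of E minor, so it is the borrowed bVImaj7.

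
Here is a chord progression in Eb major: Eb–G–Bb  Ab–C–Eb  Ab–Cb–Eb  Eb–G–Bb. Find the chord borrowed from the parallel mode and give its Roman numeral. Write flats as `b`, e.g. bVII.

iv

Eb major has the diatonic set Eb, Fm, Gm, Ab, Bb, Cm, Ddim. Of the given chords, Eb–G–Bb = Eb and Ab–C–Eb = Ab are diatonic. But Ab–Cb–Eb is foreign: the diatonic IV on degree 4 is Ab, whereas Abm comes from Eb minor. It is labeled iv.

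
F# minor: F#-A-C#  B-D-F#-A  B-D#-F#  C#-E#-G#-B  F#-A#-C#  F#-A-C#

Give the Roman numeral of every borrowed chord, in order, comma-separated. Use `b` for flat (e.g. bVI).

IV, I

The diatonic triads in F# minor (with V from harmonic minor) are F#m, G#dim, A, Bm, C#, D, E. F#–A–C# = F#m, B–D–F#–A = Bm7 and C#–E#–G#–B = C#7 all belong to that set. B–D#–F# doesn't fit — on degree 4 F# minor would have Bm (iv). B is the degree-4 chord of F# major, so it is the borrowed IV. F#–A#–C# doesn't fit — on degree 1 F# minor would have F#m (i). F# is the degree-1 chord of F# major, so it is the borrowed I.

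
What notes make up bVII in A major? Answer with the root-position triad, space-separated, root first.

bVII is built on the lowered scale degree 7. In A major degree 7 is G#; lowered it becomes G. Stacking thirds in A minor on G gives G–B–D.

G B D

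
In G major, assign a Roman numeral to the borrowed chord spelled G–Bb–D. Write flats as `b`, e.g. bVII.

i

G is scale degree 1 in G major. Diatonically G major has G (I) on that degree; G–Bb–D is instead the minor chord native to G minor, so it takes the label i.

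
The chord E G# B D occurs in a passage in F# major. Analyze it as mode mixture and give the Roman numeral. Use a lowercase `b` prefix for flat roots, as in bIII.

In F# major scale degree 7 is E#; E is its lowered form, from F# minor. Diatonically F# major has E#dim (vii°) on that degree; E–G#–B–D is instead the dominant-seventh chord native to F# minor, so it takes the label bVII7.

bVII7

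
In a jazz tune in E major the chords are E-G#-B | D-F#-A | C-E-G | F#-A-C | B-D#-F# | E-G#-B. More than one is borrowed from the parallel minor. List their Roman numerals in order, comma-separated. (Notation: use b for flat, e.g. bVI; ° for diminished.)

bVII, bVI, ii°

The diatonic triads in E major are E, F#m, G#m, A, B, C#m, D#dim. Of the given chords, E–G#–B = E and B–D#–F# = B are diatonic. D–F#–A doesn't fit — on degree 7 E major would have D#dim (vii°). D is the degree-7 chord of E minor, so it is the borrowed bVII. C–E–G is not: scale degree 6 in E major carries C#m (vi). In E minor the chord on that degree is C, so here it functions as bVI, borrowed from the parallel minor. F#–A–C doesn't fit — on degree 2 E major would have F#m (ii). F#dim is the degree-2 chord of E minor, so it is the borrowed ii°.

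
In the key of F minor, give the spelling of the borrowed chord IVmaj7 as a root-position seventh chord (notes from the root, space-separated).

The root, Bb, is scale degree 4 — the same note in F minor and F major; only the chord quality changes. In F major the chord on Bb is Bb–D–F–A.

Bb D F A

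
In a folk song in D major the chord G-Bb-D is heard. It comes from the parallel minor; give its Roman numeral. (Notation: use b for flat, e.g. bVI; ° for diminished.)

iv

G is scale degree 4 in D major. G–Bb–D is a minor chord — the form found in D minor, not the diatonic IV (G). Borrowed into D major it is written iv.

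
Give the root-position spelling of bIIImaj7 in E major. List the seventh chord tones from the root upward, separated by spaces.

G B D F#

bIIImaj7 is built on the lowered scale degree 3. In E major degree 3 is G#; lowered it becomes G. In E minor the chord on G is G–B–D–F#.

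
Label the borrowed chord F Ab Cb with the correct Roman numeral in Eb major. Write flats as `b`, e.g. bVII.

ii°

The root F is the diatonic 2nd degree of Eb major; the borrowing shows in the chord quality. F–Ab–Cb is a diminished chord — the form found in Eb minor, not the diatonic ii (Fm). Borrowed into Eb major it is written ii°.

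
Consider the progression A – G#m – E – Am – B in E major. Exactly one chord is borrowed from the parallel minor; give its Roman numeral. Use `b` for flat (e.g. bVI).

The diatonic triads in E major are E, F#m, G#m, A, B, C#m, D#dim. Of the given chords, A, G#m, E and B are diatonic. Am (A–C–E) doesn't fit — on degree 4 E major would have A (IV). Am is the degree-4 chord of E minor, so it is the borrowed iv.

iv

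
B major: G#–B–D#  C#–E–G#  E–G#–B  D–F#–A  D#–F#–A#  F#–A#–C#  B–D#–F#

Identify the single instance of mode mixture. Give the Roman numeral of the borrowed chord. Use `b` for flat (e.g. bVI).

bIII

In B major the diatonic chords are B, C#m, D#m, E, F#, G#m, A#dim. Of the given chords, G#–B–D# = G#m, C#–E–G# = C#m, E–G#–B = E, D#–F#–A# = D#m, F#–A#–C# = F# and B–D#–F# = B are diatonic. D–F#–A doesn't fit — on degree 3 B major would have D#m (iii). D is the degree-3 chord of B minor, so it is the borrowed bIII.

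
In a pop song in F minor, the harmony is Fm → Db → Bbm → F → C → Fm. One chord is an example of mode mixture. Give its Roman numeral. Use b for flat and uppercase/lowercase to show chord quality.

The diatonic triads in F minor (with V from harmonic minor) are Fm, Gdim, Ab, Bbm, C, Db, Eb. Of the given chords, Fm, Db, Bbm and C are diatonic. F (F–A–C) doesn't fit — on degree 1 F minor would have Fm (i). F is the degree-1 chord of F major, so it is the borrowed I.

I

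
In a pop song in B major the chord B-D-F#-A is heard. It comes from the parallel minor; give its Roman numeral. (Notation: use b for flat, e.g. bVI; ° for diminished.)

i7

The root B is the diatonic 1st degree of B major; the borrowing shows in the chord quality. Diatonically B major has B (I) on that degree; B–D–F#–A is instead the minor-seventh chord native to B minor, so it takes the label i7.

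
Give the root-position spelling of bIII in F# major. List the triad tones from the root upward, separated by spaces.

Scale degree 3 in F# major is A#. bIII uses the lowered form, A, taken from F# minor. Stacking thirds in F# minor on A gives A–C#–E.

A C# E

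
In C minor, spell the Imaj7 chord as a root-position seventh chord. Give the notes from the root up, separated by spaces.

The root, C, is scale degree 1 — the same note in C minor and C major; only the chord quality changes. In C major the chord on C is C–E–G–B.

C E G B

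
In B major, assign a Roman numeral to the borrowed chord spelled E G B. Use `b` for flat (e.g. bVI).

The root E is the diatonic 4th degree of B major; the borrowing shows in the chord quality. E–G–B is a minor chord — the form found in B minor, not the diatonic IV (E). Borrowed into B major it is written iv.

iv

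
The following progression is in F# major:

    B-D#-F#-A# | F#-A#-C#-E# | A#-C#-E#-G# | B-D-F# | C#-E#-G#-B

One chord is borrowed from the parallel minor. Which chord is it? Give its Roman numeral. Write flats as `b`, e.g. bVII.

In F# major the diatonic chords are F#, G#m, A#m, B, C#, D#m, E#dim. B–D#–F#–A# = Bmaj7, F#–A#–C#–E# = F#maj7, A#–C#–E#–G# = A#m7 and C#–E#–G#–B = C#7 are all diatonic. B–D–F# is not: scale degree 4 in F# major carries B (IV). In F# minor the chord on that degree is Bm, so here it functions as iv, borrowed from the parallel minor.

iv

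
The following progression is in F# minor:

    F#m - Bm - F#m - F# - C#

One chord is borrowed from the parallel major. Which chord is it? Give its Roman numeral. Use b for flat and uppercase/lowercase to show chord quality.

I

F# minor has the diatonic set F#m, G#dim, A, Bm, C#, D, E (with V from harmonic minor). Of the given chords, F#m, Bm and C# are diatonic. F# (F#–A#–C#) is not: scale degree 1 in F# minor carries F#m (i). In F# major the chord on that degree is F#, so here it functions as I, borrowed from the parallel major.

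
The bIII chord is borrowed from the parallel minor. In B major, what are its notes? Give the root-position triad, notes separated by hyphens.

bIII is built on the lowered scale degree 3. In B major degree 3 is D#; lowered it becomes D. Stacking thirds in B minor on D gives D–F#–A.

D-F#-A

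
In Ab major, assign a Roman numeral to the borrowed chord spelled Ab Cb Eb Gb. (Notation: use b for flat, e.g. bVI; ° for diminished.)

i7

The root Ab is the diatonic 1st degree of Ab major; the borrowing shows in the chord quality. Diatonically Ab major has Ab (I) on that degree; Ab–Cb–Eb–Gb is instead the minor-seventh chord native to Ab minor, so it takes the label i7.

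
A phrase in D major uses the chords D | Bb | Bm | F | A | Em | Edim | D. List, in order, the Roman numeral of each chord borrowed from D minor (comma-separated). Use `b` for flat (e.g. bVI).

D major has the diatonic set D, Em, F#m, G, A, Bm, C#dim. D, Bm, A and Em all belong to that set. Bb (Bb–D–F) doesn't fit — on degree 6 D major would have Bm (vi). Bb is the degree-6 chord of D minor, so it is the borrowed bVI. But F (F–A–C) is foreign: the diatonic iii on degree 3 is F#m, whereas F comes from D minor. It is labeled bIII. Edim (E–G–Bb) doesn't fit — on degree 2 D major would have Em (ii). Edim is the degree-2 chord of D minor, so it is the borrowed ii°.

bVI, bIII, ii°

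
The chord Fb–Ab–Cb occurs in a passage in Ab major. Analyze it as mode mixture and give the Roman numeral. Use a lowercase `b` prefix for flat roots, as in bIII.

The root Fb is the lowered 6th scale degree — diatonically Ab major has F there. Fb–Ab–Cb is a major chord — the form found in Ab minor, not the diatonic vi (Fm). Borrowed into Ab major it is written bVI.

bVI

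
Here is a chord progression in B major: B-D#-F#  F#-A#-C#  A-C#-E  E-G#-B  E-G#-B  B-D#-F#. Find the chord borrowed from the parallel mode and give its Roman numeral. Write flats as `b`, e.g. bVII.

B major has the diatonic set B, C#m, D#m, E, F#, G#m, A#dim. B–D#–F# = B, F#–A#–C# = F# and E–G#–B = E are all diatonic. A–C#–E is not: scale degree 7 in B major carries A#dim (vii°). In B minor the chord on that degree is A, so here it functions as bVII, borrowed from the parallel minor.

bVII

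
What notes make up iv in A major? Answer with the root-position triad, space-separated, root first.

D F A

The root, D, is scale degree 4 — the same note in A major and A minor; only the chord quality changes. In A minor the chord on D is D–F–A.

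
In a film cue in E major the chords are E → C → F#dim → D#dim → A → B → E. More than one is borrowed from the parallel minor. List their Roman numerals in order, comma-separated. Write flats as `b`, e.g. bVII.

bVI, ii°

E major has the diatonic set E, F#m, G#m, A, B, C#m, D#dim. E, D#dim, A and B all belong to that set. C (C–E–G) doesn't fit — on degree 6 E major would have C#m (vi). C is the degree-6 chord of E minor, so it is the borrowed bVI. But F#dim (F#–A–C) is foreign: the diatonic ii on degree 2 is F#m, whereas F#dim comes from E minor. It is labeled ii°.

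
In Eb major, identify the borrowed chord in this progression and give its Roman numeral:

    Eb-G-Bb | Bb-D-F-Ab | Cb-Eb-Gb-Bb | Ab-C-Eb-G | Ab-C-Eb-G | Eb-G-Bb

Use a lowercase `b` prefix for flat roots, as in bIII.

bVImaj7

In Eb major the diatonic chords are Eb, Fm, Gm, Ab, Bb, Cm, Ddim. Eb–G–Bb = Eb, Bb–D–F–Ab = Bb7 and Ab–C–Eb–G = Abmaj7 all belong to that set. But Cb–Eb–Gb–Bb is foreign: the diatonic vi on degree 6 is Cm, whereas Cbmaj7 comes from Eb minor. It is labeled bVImaj7.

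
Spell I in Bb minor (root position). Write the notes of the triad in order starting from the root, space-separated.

Bb D F

The root, Bb, is scale degree 1 — the same note in Bb minor and Bb major; only the chord quality changes. In Bb major the chord on Bb is Bb–D–F.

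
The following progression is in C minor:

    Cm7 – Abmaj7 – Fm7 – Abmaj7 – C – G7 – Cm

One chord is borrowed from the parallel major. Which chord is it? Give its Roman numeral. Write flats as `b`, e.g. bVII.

C minor has the diatonic set Cm, Ddim, Eb, Fm, G, Ab, Bb (with V from harmonic minor). Cm7, Abmaj7, Fm7, G7 and Cm all belong to that set. C (C–E–G) is not: scale degree 1 in C minor carries Cm (i). In C major the chord on that degree is C, so here it functions as I, borrowed from the parallel major.

I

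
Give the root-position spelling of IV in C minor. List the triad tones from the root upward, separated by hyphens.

F-A-C

IV is built on scale degree 4, which is F in both C minor and its parallel. In C major the chord on F is F–A–C.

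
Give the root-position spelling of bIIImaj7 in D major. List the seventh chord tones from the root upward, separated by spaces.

F A C E

bIIImaj7 is built on the lowered scale degree 3. In D major degree 3 is F#; lowered it becomes F. Building the major-seventh chord from the parallel minor on F: F–A–C–E.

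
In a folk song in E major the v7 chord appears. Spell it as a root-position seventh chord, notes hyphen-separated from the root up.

B-D-F#-A

v7 is built on scale degree 5, which is B in both E major and its parallel. Stacking thirds in E minor on B gives B–D–F#–A.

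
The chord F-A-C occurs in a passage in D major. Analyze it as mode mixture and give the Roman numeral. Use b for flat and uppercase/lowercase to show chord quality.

bIII

The root F is the lowered 3rd scale degree — diatonically D major has F# there. F–A–C is a major chord — the form found in D minor, not the diatonic iii (F#m). Borrowed into D major it is written bIII.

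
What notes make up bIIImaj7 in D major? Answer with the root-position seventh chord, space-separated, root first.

bIIImaj7 is built on the lowered scale degree 3. In D major degree 3 is F#; lowered it becomes F. Stacking thirds in D minor on F gives F–A–C–E.

F A C E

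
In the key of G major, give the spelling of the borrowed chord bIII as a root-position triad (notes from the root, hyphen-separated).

Bb-D-F

bIII is built on the lowered scale degree 3. In G major degree 3 is B; lowered it becomes Bb. In G minor the chord on Bb is Bb–D–F.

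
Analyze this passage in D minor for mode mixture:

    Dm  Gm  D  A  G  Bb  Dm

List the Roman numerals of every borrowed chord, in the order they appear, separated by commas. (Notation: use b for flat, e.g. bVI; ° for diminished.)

I, IV

The diatonic triads in D minor (with V from harmonic minor) are Dm, Edim, F, Gm, A, Bb, C. Of the given chords, Dm, Gm, A and Bb are diatonic. D (D–F#–A) is not: scale degree 1 in D minor carries Dm (i). In D major the chord on that degree is D, so here it functions as I, borrowed from the parallel major. G (G–B–D) doesn't fit — on degree 4 D minor would have Gm (iv). G is the degree-4 chord of D major, so it is the borrowed IV.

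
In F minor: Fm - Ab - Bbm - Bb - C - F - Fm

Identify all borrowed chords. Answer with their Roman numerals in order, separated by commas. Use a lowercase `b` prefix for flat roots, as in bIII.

IV, I

F minor has the diatonic set Fm, Gdim, Ab, Bbm, C, Db, Eb (with V from harmonic minor). Fm, Ab, Bbm and C all belong to that set. Bb (Bb–D–F) is not: scale degree 4 in F minor carries Bbm (iv). In F major the chord on that degree is Bb, so here it functions as IV, borrowed from the parallel major. F (F–A–C) is not: scale degree 1 in F minor carries Fm (i). In F major the chord on that degree is F, so here it functions as I, borrowed from the parallel major.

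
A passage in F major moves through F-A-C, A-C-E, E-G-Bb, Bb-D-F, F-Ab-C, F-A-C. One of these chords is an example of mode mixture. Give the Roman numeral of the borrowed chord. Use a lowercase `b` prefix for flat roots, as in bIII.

i

F major has the diatonic set F, Gm, Am, Bb, C, Dm, Edim. F–A–C = F, A–C–E = Am, E–G–Bb = Edim and Bb–D–F = Bb all belong to that set. F–Ab–C is not: scale degree 1 in F major carries F (I). In F minor the chord on that degree is Fm, so here it functions as i, borrowed from the parallel minor.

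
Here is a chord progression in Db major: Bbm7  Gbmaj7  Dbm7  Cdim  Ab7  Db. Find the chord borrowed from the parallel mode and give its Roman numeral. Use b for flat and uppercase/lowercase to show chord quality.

i7

In Db major the diatonic chords are Db, Ebm, Fm, Gb, Ab, Bbm, Cdim. Bbm7, Gbmaj7, Cdim, Ab7 and Db all belong to that set. Dbm7 (Db–Fb–Ab–Cb) doesn't fit — on degree 1 Db major would have Db (I). Dbm7 is the degree-1 chord of Db minor, so it is the borrowed i7.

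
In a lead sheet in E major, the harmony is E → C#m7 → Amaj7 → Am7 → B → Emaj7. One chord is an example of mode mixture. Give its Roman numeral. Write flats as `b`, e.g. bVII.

The diatonic triads in E major are E, F#m, G#m, A, B, C#m, D#dim. Of the given chords, E, C#m7, Amaj7, B and Emaj7 are diatonic. But Am7 (A–C–E–G) is foreign: the diatonic IV on degree 4 is A, whereas Am7 comes from E minor. It is labeled iv7.

iv7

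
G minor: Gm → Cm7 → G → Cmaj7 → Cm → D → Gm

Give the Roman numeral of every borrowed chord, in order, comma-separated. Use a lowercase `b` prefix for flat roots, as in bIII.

I, IVmaj7

G minor has the diatonic set Gm, Adim, Bb, Cm, D, Eb, F (with V from harmonic minor). Of the given chords, Gm, Cm7, Cm and D are diatonic. G (G–B–D) is not: scale degree 1 in G minor carries Gm (i). In G major the chord on that degree is G, so here it functions as I, borrowed from the parallel major. But Cmaj7 (C–E–G–B) is foreign: the diatonic iv on degree 4 is Cm, whereas Cmaj7 comes from G major. It is labeled IVmaj7.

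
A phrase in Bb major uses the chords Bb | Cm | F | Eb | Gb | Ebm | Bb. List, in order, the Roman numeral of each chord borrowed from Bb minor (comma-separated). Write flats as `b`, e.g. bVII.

In Bb major the diatonic chords are Bb, Cm, Dm, Eb, F, Gm, Adim. Of the given chords, Bb, Cm, F and Eb are diatonic. Gb (Gb–Bb–Db) doesn't fit — on degree 6 Bb major would have Gm (vi). Gb is the degree-6 chord of Bb minor, so it is the borrowed bVI. But Ebm (Eb–Gb–Bb) is foreign: the diatonic IV on degree 4 is Eb, whereas Ebm comes from Bb minor. It is labeled iv.

bVI, iv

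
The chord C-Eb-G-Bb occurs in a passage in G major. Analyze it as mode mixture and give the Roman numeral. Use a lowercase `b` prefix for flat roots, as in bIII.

C is scale degree 4 in G major. C–Eb–G–Bb is a minor-seventh chord — the form found in G minor, not the diatonic IV (C). Borrowed into G major it is written iv7.

iv7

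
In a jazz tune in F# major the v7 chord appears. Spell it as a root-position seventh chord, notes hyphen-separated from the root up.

The root, C#, is scale degree 5 — the same note in F# major and F# minor; only the chord quality changes. Stacking thirds in F# minor on C# gives C#–E–G#–B.

C#-E-G#-B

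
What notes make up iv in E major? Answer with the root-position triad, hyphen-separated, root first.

The root, A, is scale degree 4 — the same note in E major and E minor; only the chord quality changes. Stacking thirds in E minor on A gives A–C–E.

A-C-E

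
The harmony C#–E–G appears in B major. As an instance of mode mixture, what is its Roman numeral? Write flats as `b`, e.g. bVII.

ii°

C# is scale degree 2 in B major. Diatonically B major has C#m (ii) on that degree; C#–E–G is instead the diminished chord native to B minor, so it takes the label ii°.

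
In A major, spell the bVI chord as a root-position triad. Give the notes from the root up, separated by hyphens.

F-A-C

bVI is built on the lowered scale degree 6. In A major degree 6 is F#; lowered it becomes F. Building the major chord from the parallel minor on F: F–A–C.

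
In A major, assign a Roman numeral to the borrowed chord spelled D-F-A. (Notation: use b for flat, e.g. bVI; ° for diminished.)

iv

D is scale degree 4 in A major. D–F–A is a minor chord — the form found in A minor, not the diatonic IV (D). Borrowed into A major it is written iv.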